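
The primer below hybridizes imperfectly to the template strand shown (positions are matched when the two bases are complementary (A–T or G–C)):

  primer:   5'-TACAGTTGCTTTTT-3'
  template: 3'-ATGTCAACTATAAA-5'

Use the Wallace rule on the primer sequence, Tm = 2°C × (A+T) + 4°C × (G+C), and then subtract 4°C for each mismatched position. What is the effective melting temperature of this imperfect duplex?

Primer base counts: A=2, T=8, G=2, C=2 → A+T=10, G+C=4
Perfect-match Tm = 2(10) + 4(4) = 20 + 16 = 36°C
Mismatches (positions where the bases are not complementary): 2 (at positions 9, 11)
Effective Tm = 36 − 2×4 = 36 − 8 = 28°C

28°C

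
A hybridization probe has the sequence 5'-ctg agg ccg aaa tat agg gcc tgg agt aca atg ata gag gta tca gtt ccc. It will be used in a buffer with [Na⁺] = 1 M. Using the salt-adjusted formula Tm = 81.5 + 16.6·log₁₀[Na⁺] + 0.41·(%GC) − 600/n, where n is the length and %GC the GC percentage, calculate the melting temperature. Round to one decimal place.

Length n = 51. Base counts: T=11, G=15, C=10, A=15
G+C = 25, so %GC = 25/51 × 100 = 49.02%
Salt term: 16.6 × (0) = 0
GC term: 0.41 × 49.02 = 20.098; length term: −600/51 = −11.765
Tm = 81.5 + (0) + 20.098 − 11.765 = 89.833 → 89.8°C

89.8°C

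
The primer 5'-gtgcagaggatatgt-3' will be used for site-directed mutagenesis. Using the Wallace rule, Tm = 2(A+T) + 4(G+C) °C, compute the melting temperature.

Base counts: T=4, C=1, A=4, G=6
AT pairs contribute 8, GC pairs contribute 7.
Tm = 4·7 + 2·8 = 28 + 16 = 44°C

44°C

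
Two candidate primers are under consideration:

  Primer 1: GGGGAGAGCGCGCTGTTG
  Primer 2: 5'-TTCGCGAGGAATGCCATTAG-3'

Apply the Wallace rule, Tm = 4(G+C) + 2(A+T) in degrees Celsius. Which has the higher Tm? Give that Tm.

Primer 1, 62°C

Primer 1: A+T=5, G+C=13 → Tm = 2(5)+4(13) = 62°C
Primer 2: A+T=10, G+C=10 → Tm = 2(10)+4(10) = 60°C
62°C vs 60°C → primer 1 is higher.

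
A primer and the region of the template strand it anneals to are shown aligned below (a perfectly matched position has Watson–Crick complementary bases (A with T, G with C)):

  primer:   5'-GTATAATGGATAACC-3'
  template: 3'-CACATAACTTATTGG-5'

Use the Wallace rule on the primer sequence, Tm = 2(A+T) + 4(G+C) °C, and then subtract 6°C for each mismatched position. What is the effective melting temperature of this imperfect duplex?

22°C

Primer base counts: A=6, T=4, G=3, C=2 → A+T=10, G+C=5
Perfect-match Tm = 2(10) + 4(5) = 20 + 20 = 40°C
Mismatches (positions where the bases are not complementary): 3 (at positions 3, 6, 9)
Effective Tm = 40 − 3×6 = 40 − 18 = 22°C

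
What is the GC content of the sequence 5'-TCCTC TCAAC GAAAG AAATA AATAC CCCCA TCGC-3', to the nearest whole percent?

G=3, A=13, T=6, C=12
G+C = 3 + 12 = 15 out of 34 bases
%GC = 15/34 × 100 = 44.12% ≈ 44%

44%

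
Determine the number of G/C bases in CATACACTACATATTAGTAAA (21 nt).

Counting bases: G=1, T=6, A=10, C=4
Total G or C: 1 + 4 = 5

5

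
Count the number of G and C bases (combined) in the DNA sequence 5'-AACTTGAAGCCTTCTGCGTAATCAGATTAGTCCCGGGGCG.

21

A=9, C=10, G=11, T=10
Total G or C: 11 + 10 = 21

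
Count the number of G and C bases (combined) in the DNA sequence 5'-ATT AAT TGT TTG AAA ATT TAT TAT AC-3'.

3

Scanning the sequence gives T=13, G=2, C=1, A=10.
G+C = 2 + 1 = 3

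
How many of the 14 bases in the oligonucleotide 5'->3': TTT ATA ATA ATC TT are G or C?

1

Counting bases: T=8, A=5, C=1, G=0
G+C = 0 + 1 = 1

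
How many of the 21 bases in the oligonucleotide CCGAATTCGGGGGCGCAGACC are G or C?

15

Base counts: A=4, T=2, G=8, C=7
G+C = 8 + 7 = 15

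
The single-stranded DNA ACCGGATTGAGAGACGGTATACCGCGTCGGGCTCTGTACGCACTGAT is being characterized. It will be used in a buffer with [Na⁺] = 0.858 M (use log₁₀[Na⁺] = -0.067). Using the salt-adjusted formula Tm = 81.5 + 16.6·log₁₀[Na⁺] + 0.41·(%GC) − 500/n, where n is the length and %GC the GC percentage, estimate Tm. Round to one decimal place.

Length n = 47. Counting bases: A=10, G=15, C=12, T=10
G+C = 27, so %GC = 27/47 × 100 = 57.447%
Salt term: 16.6 × (-0.067) = -1.112
GC term: 0.41 × 57.447 = 23.553; length term: −500/47 = −10.638
Tm = 81.5 + (-1.112) + 23.553 − 10.638 = 93.303 → 93.3°C

93.3°C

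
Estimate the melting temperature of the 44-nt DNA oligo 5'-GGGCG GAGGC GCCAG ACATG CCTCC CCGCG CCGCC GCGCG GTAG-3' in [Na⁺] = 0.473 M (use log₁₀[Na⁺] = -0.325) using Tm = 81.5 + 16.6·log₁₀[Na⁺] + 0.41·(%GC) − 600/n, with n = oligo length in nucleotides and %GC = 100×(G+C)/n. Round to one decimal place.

Length n = 44. Counting bases: T=3, G=18, C=18, A=5
G+C = 36, so %GC = 36/44 × 100 = 81.818%
Salt term: 16.6 × (-0.325) = -5.395
GC term: 0.41 × 81.818 = 33.545; length term: −600/44 = −13.636
Tm = 81.5 + (-5.395) + 33.545 − 13.636 = 96.014 → 96.0°C

96.0°C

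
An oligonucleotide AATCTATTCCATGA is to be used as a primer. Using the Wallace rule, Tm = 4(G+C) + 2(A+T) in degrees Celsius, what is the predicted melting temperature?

36°C

C=3, G=1, T=5, A=5
AT pairs contribute 10, GC pairs contribute 4.
Tm = 2(10) + 4(4) = 20 + 16 = 36°C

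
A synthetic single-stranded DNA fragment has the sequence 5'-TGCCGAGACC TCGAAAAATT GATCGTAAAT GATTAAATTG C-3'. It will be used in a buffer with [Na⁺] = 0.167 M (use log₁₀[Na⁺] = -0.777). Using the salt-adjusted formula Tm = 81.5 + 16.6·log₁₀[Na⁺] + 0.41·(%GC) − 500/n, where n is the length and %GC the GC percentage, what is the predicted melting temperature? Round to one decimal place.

71.4°C

Length n = 41. T=11, G=8, A=15, C=7
G+C = 15, so %GC = 15/41 × 100 = 36.585%
Salt term: 16.6 × (-0.777) = -12.898
GC term: 0.41 × 36.585 = 15; length term: −500/41 = −12.195
Tm = 81.5 + (-12.898) + 15 − 12.195 = 71.407 → 71.4°C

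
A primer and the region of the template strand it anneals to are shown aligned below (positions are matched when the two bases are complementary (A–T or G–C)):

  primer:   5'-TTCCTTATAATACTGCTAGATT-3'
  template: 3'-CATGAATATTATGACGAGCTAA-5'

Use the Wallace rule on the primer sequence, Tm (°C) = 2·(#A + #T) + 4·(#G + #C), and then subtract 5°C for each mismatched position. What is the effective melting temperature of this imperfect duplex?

Primer base counts: A=6, T=10, G=2, C=4 → A+T=16, G+C=6
Perfect-match Tm = 2(16) + 4(6) = 32 + 24 = 56°C
Mismatches (positions where the bases are not complementary): 3 (at positions 1, 3, 18)
Effective Tm = 56 − 3×5 = 56 − 15 = 41°C

41°C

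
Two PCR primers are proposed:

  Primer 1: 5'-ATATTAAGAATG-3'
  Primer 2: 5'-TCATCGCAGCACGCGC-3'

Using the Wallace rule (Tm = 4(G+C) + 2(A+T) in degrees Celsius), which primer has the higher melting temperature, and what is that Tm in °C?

Primer 1: A+T=10, G+C=2 → Tm = 2(10)+4(2) = 28°C
Primer 2: A+T=5, G+C=11 → Tm = 2(5)+4(11) = 54°C
28°C vs 54°C → primer 2 is higher.

Primer 2, 54°C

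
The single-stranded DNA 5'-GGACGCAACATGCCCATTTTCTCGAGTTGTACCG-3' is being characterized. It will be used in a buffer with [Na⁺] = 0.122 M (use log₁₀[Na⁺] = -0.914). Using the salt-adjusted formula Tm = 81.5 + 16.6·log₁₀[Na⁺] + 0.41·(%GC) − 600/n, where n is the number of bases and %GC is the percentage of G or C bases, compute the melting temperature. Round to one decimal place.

Length n = 34. Scanning the sequence gives T=9, C=10, A=7, G=8.
G+C = 18, so %GC = 18/34 × 100 = 52.941%
Salt term: 16.6 × (-0.914) = -15.172
GC term: 0.41 × 52.941 = 21.706; length term: −600/34 = −17.647
Tm = 81.5 + (-15.172) + 21.706 − 17.647 = 70.387 → 70.4°C

70.4°C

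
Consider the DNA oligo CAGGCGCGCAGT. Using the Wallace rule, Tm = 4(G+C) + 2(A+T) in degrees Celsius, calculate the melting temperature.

Counting bases: C=4, T=1, A=2, G=5
AT pairs contribute 3, GC pairs contribute 9.
Tm = 2(3) + 4(9) = 6 + 36 = 42°C

42°C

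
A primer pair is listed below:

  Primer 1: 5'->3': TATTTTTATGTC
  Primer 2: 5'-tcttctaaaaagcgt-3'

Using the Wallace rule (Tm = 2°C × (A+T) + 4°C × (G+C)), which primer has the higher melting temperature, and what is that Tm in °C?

Primer 1: A+T=10, G+C=2 → Tm = 2(10)+4(2) = 28°C
Primer 2: A+T=10, G+C=5 → Tm = 2(10)+4(5) = 40°C
28°C vs 40°C → primer 2 is higher.

Primer 2, 40°C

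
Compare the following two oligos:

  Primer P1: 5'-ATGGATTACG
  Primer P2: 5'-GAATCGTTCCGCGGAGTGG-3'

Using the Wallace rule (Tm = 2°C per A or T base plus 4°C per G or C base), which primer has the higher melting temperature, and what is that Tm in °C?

Primer P1: A+T=6, G+C=4 → Tm = 2(6)+4(4) = 28°C
Primer P2: A+T=7, G+C=12 → Tm = 2(7)+4(12) = 62°C
28°C vs 62°C → primer P2 is higher.

Primer P2, 62°C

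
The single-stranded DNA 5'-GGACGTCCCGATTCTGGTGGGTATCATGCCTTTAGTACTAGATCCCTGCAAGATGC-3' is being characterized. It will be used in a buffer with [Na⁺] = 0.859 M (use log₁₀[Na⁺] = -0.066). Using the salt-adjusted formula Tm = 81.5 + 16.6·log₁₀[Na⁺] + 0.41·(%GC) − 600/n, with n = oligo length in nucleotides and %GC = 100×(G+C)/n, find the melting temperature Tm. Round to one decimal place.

Length n = 56. Counting bases: T=16, C=14, G=15, A=11
G+C = 29, so %GC = 29/56 × 100 = 51.786%
Salt term: 16.6 × (-0.066) = -1.096
GC term: 0.41 × 51.786 = 21.232; length term: −600/56 = −10.714
Tm = 81.5 + (-1.096) + 21.232 − 10.714 = 90.922 → 90.9°C

90.9°C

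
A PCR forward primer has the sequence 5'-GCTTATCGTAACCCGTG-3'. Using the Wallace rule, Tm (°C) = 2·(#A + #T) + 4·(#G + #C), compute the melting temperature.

G=4, C=5, T=5, A=3
A+T = 8, G+C = 9
Tm = 4·9 + 2·8 = 36 + 16 = 52°C

52°C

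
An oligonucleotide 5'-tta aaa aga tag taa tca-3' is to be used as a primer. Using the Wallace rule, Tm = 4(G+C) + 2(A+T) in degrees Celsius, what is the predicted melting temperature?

Scanning the sequence gives T=5, G=2, A=10, C=1.
So N_AT = 15 and N_GC = 3.
Tm = 4·3 + 2·15 = 12 + 30 = 42°C

42°C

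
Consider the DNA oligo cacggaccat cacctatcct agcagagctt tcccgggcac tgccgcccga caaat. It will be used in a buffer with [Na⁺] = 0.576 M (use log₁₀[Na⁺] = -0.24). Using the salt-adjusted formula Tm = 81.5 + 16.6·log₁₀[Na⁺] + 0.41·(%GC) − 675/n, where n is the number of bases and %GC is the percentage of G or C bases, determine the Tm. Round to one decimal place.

Length n = 55. G=11, T=9, C=22, A=13
G+C = 33, so %GC = 33/55 × 100 = 60%
Salt term: 16.6 × (-0.24) = -3.984
GC term: 0.41 × 60 = 24.6; length term: −675/55 = −12.273
Tm = 81.5 + (-3.984) + 24.6 − 12.273 = 89.843 → 89.8°C

89.8°C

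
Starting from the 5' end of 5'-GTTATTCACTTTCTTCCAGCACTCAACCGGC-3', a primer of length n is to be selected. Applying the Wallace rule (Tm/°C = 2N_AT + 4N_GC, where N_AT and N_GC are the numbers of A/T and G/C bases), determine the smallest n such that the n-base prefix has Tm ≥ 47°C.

First 17 bases: GTTATTCACTTTCTTCC → Tm = 46°C (< 47°C)
First 18 bases: GTTATTCACTTTCTTCCA → Tm = 48°C (≥ 47°C)
Since every base adds ≥2°C, Tm only increases with n, so the threshold is first crossed at n = 18.

n = 18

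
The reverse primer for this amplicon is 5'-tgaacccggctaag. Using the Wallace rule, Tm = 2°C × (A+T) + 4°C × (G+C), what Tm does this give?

Scanning the sequence gives A=4, T=2, C=4, G=4.
A+T = 6, G+C = 8
Tm = 2×6 + 4×8 = 44°C

44°C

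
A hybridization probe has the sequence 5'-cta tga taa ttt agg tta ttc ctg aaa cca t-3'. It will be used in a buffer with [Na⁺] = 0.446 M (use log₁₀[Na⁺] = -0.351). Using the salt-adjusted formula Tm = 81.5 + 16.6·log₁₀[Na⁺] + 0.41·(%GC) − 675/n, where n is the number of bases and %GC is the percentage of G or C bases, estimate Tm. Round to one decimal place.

Length n = 31. Scanning the sequence gives G=4, A=10, C=5, T=12.
G+C = 9, so %GC = 9/31 × 100 = 29.032%
Salt term: 16.6 × (-0.351) = -5.827
GC term: 0.41 × 29.032 = 11.903; length term: −675/31 = −21.774
Tm = 81.5 + (-5.827) + 11.903 − 21.774 = 65.802 → 65.8°C

65.8°C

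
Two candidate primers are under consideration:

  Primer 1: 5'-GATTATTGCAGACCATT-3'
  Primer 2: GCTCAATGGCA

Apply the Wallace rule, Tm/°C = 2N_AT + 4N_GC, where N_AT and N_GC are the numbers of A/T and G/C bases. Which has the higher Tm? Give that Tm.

Primer 1: A+T=11, G+C=6 → Tm = 2(11)+4(6) = 46°C
Primer 2: A+T=5, G+C=6 → Tm = 2(5)+4(6) = 34°C
46°C vs 34°C → primer 1 is higher.

Primer 1, 46°C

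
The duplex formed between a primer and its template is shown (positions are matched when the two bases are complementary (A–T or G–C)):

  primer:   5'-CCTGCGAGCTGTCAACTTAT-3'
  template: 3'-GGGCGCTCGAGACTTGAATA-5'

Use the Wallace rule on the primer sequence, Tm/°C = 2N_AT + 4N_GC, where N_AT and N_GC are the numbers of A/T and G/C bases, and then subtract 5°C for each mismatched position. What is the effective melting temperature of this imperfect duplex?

45°C

Primer base counts: A=4, T=6, G=4, C=6 → A+T=10, G+C=10
Perfect-match Tm = 2(10) + 4(10) = 20 + 40 = 60°C
Mismatches (positions where the bases are not complementary): 3 (at positions 3, 11, 13)
Effective Tm = 60 − 3×5 = 60 − 15 = 45°C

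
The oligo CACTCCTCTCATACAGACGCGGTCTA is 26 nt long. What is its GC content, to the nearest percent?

A=6, C=10, G=4, T=6
G+C = 4 + 10 = 14 out of 26 bases
%GC = 14/26 × 100 = 53.85% ≈ 54%

54%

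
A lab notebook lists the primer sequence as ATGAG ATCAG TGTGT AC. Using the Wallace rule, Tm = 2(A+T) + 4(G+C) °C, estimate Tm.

48°C

Base counts: G=5, T=5, A=5, C=2
A+T = 10, G+C = 7
Tm = 2×10 + 4×7 = 48°C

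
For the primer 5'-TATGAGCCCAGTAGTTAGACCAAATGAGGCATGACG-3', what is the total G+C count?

Counting bases: T=7, C=7, A=12, G=10
Total G or C: 10 + 7 = 17

17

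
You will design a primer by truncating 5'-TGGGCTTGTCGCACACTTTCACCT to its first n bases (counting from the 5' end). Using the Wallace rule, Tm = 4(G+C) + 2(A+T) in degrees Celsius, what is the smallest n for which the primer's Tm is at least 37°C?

n = 12

First 11 bases: TGGGCTTGTCG → Tm = 36°C (< 37°C)
First 12 bases: TGGGCTTGTCGC → Tm = 40°C (≥ 37°C)
Each additional base adds 2°C (A/T) or 4°C (G/C), so Tm is non-decreasing in n; n = 12 is the first length to reach 37°C.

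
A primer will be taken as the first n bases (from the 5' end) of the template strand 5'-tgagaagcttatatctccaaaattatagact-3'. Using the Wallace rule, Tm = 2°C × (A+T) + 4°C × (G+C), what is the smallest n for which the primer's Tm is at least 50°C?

First 17 bases: TGAGAAGCTTATATCTC → Tm = 46°C (< 50°C)
First 18 bases: TGAGAAGCTTATATCTCC → Tm = 50°C (≥ 50°C)
Each additional base adds 2°C (A/T) or 4°C (G/C), so Tm is non-decreasing in n; n = 18 is the first length to reach 50°C.

n = 18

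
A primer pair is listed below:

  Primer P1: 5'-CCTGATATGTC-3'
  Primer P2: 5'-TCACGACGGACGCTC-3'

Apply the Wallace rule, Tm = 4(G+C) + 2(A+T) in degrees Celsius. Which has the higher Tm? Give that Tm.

Primer P1: A+T=6, G+C=5 → Tm = 2(6)+4(5) = 32°C
Primer P2: A+T=5, G+C=10 → Tm = 2(5)+4(10) = 50°C
32°C vs 50°C → primer P2 is higher.

Primer P2, 50°C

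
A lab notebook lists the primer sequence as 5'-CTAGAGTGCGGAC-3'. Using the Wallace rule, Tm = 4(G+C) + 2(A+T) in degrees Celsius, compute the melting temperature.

Scanning the sequence gives T=2, A=3, C=3, G=5.
AT pairs contribute 5, GC pairs contribute 8.
Tm = 2(5) + 4(8) = 10 + 32 = 42°C

42°C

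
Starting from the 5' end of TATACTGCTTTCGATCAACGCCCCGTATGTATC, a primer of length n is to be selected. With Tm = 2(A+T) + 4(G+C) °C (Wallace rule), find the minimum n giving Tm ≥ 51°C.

n = 19

First 18 bases: TATACTGCTTTCGATCAA → Tm = 48°C (< 51°C)
First 19 bases: TATACTGCTTTCGATCAAC → Tm = 52°C (≥ 51°C)
Each additional base adds 2°C (A/T) or 4°C (G/C), so Tm is non-decreasing in n; n = 19 is the first length to reach 51°C.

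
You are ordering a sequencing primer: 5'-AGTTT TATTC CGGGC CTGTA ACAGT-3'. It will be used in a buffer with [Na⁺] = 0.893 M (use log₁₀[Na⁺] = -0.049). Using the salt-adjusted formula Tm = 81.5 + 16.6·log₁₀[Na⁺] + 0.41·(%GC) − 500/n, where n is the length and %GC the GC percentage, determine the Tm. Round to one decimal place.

Length n = 25. Base counts: G=6, A=5, C=5, T=9
G+C = 11, so %GC = 11/25 × 100 = 44%
Salt term: 16.6 × (-0.049) = -0.813
GC term: 0.41 × 44 = 18.04; length term: −500/25 = −20
Tm = 81.5 + (-0.813) + 18.04 − 20 = 78.727 → 78.7°C

78.7°C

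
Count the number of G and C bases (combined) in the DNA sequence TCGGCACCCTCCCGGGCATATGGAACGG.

Base counts: G=9, C=10, T=4, A=5
G+C = 9 + 10 = 19

19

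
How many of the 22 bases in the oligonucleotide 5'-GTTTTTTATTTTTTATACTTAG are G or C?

Base counts: C=1, A=4, T=15, G=2
Total G or C: 2 + 1 = 3

3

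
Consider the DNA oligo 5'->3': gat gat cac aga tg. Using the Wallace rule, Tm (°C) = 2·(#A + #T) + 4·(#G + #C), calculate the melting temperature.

40°C

Base counts: C=2, T=3, A=5, G=4
A+T = 8, G+C = 6
Tm = 2(8) + 4(6) = 16 + 24 = 40°C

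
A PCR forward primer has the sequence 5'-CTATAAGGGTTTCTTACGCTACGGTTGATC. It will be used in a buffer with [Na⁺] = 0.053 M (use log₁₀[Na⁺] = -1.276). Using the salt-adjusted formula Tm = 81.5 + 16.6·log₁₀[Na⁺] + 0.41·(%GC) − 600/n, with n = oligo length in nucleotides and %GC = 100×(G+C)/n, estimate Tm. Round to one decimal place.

Length n = 30. Scanning the sequence gives G=7, A=6, T=11, C=6.
G+C = 13, so %GC = 13/30 × 100 = 43.333%
Salt term: 16.6 × (-1.276) = -21.182
GC term: 0.41 × 43.333 = 17.767; length term: −600/30 = −20
Tm = 81.5 + (-21.182) + 17.767 − 20 = 58.085 → 58.1°C

58.1°C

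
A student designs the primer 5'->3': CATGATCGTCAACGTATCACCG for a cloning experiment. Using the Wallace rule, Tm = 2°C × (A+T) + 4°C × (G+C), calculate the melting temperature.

Counting bases: A=6, G=4, T=5, C=7
So N_AT = 11 and N_GC = 11.
Tm = 2×11 + 4×11 = 66°C

66°C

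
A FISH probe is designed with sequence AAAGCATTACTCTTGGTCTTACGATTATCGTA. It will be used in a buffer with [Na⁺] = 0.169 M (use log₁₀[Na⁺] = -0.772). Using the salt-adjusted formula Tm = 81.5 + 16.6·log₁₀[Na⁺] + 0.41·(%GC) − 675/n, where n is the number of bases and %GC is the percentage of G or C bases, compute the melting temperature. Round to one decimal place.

61.7°C

Length n = 32. Counting bases: A=9, G=5, C=6, T=12
G+C = 11, so %GC = 11/32 × 100 = 34.375%
Salt term: 16.6 × (-0.772) = -12.815
GC term: 0.41 × 34.375 = 14.094; length term: −675/32 = −21.094
Tm = 81.5 + (-12.815) + 14.094 − 21.094 = 61.685 → 61.7°C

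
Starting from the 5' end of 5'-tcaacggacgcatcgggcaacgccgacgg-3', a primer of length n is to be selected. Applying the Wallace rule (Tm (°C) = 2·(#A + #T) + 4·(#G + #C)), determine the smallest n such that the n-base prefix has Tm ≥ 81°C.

First 24 bases: TCAACGGACGCATCGGGCAACGCC → Tm = 80°C (< 81°C)
First 25 bases: TCAACGGACGCATCGGGCAACGCCG → Tm = 84°C (≥ 81°C)
Each additional base adds 2°C (A/T) or 4°C (G/C), so Tm is non-decreasing in n; n = 25 is the first length to reach 81°C.

n = 25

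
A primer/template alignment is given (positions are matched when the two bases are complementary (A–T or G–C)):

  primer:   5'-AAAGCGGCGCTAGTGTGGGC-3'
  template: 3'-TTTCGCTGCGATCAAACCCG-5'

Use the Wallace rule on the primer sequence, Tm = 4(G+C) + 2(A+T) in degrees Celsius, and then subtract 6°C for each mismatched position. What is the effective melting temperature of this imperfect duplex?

54°C

Primer base counts: A=4, T=3, G=9, C=4 → A+T=7, G+C=13
Perfect-match Tm = 2(7) + 4(13) = 14 + 52 = 66°C
Mismatches (positions where the bases are not complementary): 2 (at positions 7, 15)
Effective Tm = 66 − 2×6 = 66 − 12 = 54°C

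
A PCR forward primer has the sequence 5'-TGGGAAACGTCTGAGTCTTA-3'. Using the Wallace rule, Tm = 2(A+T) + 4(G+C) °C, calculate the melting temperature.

Counting bases: A=5, C=3, T=6, G=6
A+T = 11, G+C = 9
Tm = 2(11) + 4(9) = 22 + 36 = 58°C

58°C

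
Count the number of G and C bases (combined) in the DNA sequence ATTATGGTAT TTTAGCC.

5

T=8, A=4, C=2, G=3
Total G or C: 3 + 2 = 5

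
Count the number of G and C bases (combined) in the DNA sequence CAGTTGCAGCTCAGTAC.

9

Base counts: C=5, A=4, G=4, T=4
G+C = 4 + 5 = 9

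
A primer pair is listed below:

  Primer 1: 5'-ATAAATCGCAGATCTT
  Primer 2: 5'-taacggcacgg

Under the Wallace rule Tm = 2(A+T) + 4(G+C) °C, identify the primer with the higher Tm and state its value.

Primer 1: A+T=11, G+C=5 → Tm = 2(11)+4(5) = 42°C
Primer 2: A+T=4, G+C=7 → Tm = 2(4)+4(7) = 36°C
42°C vs 36°C → primer 1 is higher.

Primer 1, 42°C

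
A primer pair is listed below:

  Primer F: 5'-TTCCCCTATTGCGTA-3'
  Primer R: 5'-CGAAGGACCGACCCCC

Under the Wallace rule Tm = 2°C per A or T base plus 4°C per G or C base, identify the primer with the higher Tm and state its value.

Primer R, 56°C

Primer F: A+T=8, G+C=7 → Tm = 2(8)+4(7) = 44°C
Primer R: A+T=4, G+C=12 → Tm = 2(4)+4(12) = 56°C
44°C vs 56°C → primer R is higher.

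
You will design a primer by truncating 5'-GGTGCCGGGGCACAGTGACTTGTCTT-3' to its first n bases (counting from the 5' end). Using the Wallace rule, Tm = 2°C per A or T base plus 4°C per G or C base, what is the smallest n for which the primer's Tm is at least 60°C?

First 16 bases: GGTGCCGGGGCACAGT → Tm = 56°C (< 60°C)
First 17 bases: GGTGCCGGGGCACAGTG → Tm = 60°C (≥ 60°C)
Since every base adds ≥2°C, Tm only increases with n, so the threshold is first crossed at n = 17.

n = 17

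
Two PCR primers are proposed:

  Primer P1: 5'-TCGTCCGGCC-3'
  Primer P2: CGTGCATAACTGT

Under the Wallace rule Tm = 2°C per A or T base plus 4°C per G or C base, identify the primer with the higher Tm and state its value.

Primer P1: A+T=2, G+C=8 → Tm = 2(2)+4(8) = 36°C
Primer P2: A+T=7, G+C=6 → Tm = 2(7)+4(6) = 38°C
36°C vs 38°C → primer P2 is higher.

Primer P2, 38°C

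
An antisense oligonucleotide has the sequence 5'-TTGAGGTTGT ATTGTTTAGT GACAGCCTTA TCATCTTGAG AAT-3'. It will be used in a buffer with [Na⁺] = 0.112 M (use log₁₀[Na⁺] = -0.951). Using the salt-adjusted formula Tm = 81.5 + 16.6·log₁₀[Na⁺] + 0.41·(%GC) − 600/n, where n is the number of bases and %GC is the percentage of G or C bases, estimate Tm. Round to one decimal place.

Length n = 43. Scanning the sequence gives C=5, G=10, A=10, T=18.
G+C = 15, so %GC = 15/43 × 100 = 34.884%
Salt term: 16.6 × (-0.951) = -15.787
GC term: 0.41 × 34.884 = 14.302; length term: −600/43 = −13.953
Tm = 81.5 + (-15.787) + 14.302 − 13.953 = 66.062 → 66.1°C

66.1°C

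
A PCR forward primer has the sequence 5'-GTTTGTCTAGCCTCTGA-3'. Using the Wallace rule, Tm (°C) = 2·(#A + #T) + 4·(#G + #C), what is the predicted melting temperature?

50°C

Counting bases: T=7, C=4, A=2, G=4
So N_AT = 9 and N_GC = 8.
Tm = 2×9 + 4×8 = 50°C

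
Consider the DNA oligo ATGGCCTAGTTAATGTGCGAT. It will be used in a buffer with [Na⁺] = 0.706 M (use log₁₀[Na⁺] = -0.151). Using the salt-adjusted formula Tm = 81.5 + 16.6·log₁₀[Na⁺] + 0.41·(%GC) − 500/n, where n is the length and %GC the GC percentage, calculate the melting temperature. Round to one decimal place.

Length n = 21. C=3, A=5, G=6, T=7
G+C = 9, so %GC = 9/21 × 100 = 42.857%
Salt term: 16.6 × (-0.151) = -2.507
GC term: 0.41 × 42.857 = 17.571; length term: −500/21 = −23.81
Tm = 81.5 + (-2.507) + 17.571 − 23.81 = 72.754 → 72.8°C

72.8°C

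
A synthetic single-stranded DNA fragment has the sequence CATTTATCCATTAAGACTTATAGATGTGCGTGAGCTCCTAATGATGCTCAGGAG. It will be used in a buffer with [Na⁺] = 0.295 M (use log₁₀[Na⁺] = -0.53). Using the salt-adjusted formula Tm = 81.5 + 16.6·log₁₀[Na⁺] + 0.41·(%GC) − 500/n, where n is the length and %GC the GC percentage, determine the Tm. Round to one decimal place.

80.1°C

Length n = 54. A=15, T=17, C=10, G=12
G+C = 22, so %GC = 22/54 × 100 = 40.741%
Salt term: 16.6 × (-0.53) = -8.798
GC term: 0.41 × 40.741 = 16.704; length term: −500/54 = −9.259
Tm = 81.5 + (-8.798) + 16.704 − 9.259 = 80.147 → 80.1°C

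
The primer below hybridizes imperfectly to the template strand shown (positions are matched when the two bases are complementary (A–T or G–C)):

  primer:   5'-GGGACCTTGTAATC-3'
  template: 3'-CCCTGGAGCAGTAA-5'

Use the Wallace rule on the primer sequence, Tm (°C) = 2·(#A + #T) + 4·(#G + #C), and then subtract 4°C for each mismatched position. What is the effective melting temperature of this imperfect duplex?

Primer base counts: A=3, T=4, G=4, C=3 → A+T=7, G+C=7
Perfect-match Tm = 2(7) + 4(7) = 14 + 28 = 42°C
Mismatches (positions where the bases are not complementary): 3 (at positions 8, 11, 14)
Effective Tm = 42 − 3×4 = 42 − 12 = 30°C

30°C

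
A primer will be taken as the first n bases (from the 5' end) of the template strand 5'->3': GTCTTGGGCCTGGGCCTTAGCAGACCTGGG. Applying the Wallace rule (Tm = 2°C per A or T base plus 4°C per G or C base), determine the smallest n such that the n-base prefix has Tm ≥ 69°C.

n = 21

First 20 bases: GTCTTGGGCCTGGGCCTTAG → Tm = 66°C (< 69°C)
First 21 bases: GTCTTGGGCCTGGGCCTTAGC → Tm = 70°C (≥ 69°C)
Since every base adds ≥2°C, Tm only increases with n, so the threshold is first crossed at n = 21.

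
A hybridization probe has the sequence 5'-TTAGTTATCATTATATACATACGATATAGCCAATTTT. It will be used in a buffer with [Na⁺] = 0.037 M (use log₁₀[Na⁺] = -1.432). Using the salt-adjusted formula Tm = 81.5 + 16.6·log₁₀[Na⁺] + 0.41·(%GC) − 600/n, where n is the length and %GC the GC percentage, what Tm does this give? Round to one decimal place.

Length n = 37. Base counts: C=5, G=3, T=16, A=13
G+C = 8, so %GC = 8/37 × 100 = 21.622%
Salt term: 16.6 × (-1.432) = -23.771
GC term: 0.41 × 21.622 = 8.865; length term: −600/37 = −16.216
Tm = 81.5 + (-23.771) + 8.865 − 16.216 = 50.378 → 50.4°C

50.4°C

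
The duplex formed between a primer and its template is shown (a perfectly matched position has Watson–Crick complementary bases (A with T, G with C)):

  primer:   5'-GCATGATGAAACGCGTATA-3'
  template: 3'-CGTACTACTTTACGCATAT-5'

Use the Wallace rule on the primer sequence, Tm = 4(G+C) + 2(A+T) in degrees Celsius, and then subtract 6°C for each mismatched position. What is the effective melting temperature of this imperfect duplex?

Primer base counts: A=7, T=4, G=5, C=3 → A+T=11, G+C=8
Perfect-match Tm = 2(11) + 4(8) = 22 + 32 = 54°C
Mismatches (positions where the bases are not complementary): 1 (at position 12)
Effective Tm = 54 − 1×6 = 54 − 6 = 48°C

48°C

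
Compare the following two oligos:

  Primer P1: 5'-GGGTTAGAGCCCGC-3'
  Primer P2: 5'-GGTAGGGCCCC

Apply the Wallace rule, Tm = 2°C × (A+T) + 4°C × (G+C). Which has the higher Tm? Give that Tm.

Primer P1: A+T=4, G+C=10 → Tm = 2(4)+4(10) = 48°C
Primer P2: A+T=2, G+C=9 → Tm = 2(2)+4(9) = 40°C
48°C vs 40°C → primer P1 is higher.

Primer P1, 48°C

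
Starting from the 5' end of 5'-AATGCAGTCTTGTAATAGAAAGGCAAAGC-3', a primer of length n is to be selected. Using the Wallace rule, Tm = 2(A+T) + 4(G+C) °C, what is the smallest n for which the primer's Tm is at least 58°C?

First 21 bases: AATGCAGTCTTGTAATAGAAA → Tm = 54°C (< 58°C)
First 22 bases: AATGCAGTCTTGTAATAGAAAG → Tm = 58°C (≥ 58°C)
Since every base adds ≥2°C, Tm only increases with n, so the threshold is first crossed at n = 22.

n = 22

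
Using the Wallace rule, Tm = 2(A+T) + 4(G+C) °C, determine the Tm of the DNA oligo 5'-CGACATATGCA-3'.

32°C

Base counts: C=3, A=4, T=2, G=2
So N_AT = 6 and N_GC = 5.
Tm = 4·5 + 2·6 = 20 + 12 = 32°C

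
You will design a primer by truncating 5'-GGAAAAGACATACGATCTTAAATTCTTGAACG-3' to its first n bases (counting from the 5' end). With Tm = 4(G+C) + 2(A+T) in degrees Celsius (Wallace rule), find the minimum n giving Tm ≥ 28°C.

First 9 bases: GGAAAAGAC → Tm = 26°C (< 28°C)
First 10 bases: GGAAAAGACA → Tm = 28°C (≥ 28°C)
Each additional base adds 2°C (A/T) or 4°C (G/C), so Tm is non-decreasing in n; n = 10 is the first length to reach 28°C.

n = 10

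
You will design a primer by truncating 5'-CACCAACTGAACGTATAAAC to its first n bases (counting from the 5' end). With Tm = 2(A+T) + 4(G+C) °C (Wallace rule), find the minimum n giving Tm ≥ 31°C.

n = 11

First 10 bases: CACCAACTGA → Tm = 30°C (< 31°C)
First 11 bases: CACCAACTGAA → Tm = 32°C (≥ 31°C)
Since every base adds ≥2°C, Tm only increases with n, so the threshold is first crossed at n = 11.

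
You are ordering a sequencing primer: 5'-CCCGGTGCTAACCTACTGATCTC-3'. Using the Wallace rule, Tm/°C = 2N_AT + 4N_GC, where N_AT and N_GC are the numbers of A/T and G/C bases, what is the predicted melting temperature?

A=4, G=4, C=9, T=6
AT pairs contribute 10, GC pairs contribute 13.
Tm = 4·13 + 2·10 = 52 + 20 = 72°C

72°C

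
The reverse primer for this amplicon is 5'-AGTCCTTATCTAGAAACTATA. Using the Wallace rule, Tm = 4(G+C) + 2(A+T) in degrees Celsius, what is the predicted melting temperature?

Counting bases: T=7, G=2, C=4, A=8
So N_AT = 15 and N_GC = 6.
Tm = 2×15 + 4×6 = 54°C

54°C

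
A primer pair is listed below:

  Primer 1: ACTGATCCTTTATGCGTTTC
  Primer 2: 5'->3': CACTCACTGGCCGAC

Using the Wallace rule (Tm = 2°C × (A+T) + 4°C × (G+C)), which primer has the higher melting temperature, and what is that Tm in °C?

Primer 1, 56°C

Primer 1: A+T=12, G+C=8 → Tm = 2(12)+4(8) = 56°C
Primer 2: A+T=5, G+C=10 → Tm = 2(5)+4(10) = 50°C
56°C vs 50°C → primer 1 is higher.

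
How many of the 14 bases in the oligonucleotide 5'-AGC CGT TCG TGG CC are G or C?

10

Scanning the sequence gives T=3, C=5, G=5, A=1.
G+C = 5 + 5 = 10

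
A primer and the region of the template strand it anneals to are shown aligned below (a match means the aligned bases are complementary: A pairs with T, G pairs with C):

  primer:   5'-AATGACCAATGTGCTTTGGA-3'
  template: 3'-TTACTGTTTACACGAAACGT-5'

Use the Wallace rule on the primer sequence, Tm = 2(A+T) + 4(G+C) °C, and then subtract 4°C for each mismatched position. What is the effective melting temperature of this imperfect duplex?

48°C

Primer base counts: A=6, T=6, G=5, C=3 → A+T=12, G+C=8
Perfect-match Tm = 2(12) + 4(8) = 24 + 32 = 56°C
Mismatches (positions where the bases are not complementary): 2 (at positions 7, 19)
Effective Tm = 56 − 2×4 = 56 − 8 = 48°C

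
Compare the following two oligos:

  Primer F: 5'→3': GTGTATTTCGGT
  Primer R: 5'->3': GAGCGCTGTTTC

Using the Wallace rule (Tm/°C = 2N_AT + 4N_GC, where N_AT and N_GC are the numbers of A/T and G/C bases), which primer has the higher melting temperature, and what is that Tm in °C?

Primer R, 38°C

Primer F: A+T=7, G+C=5 → Tm = 2(7)+4(5) = 34°C
Primer R: A+T=5, G+C=7 → Tm = 2(5)+4(7) = 38°C
34°C vs 38°C → primer R is higher.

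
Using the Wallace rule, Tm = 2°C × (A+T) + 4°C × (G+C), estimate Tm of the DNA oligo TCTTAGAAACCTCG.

40°C

A=4, G=2, C=4, T=4
So N_AT = 8 and N_GC = 6.
Tm = 2×8 + 4×6 = 40°C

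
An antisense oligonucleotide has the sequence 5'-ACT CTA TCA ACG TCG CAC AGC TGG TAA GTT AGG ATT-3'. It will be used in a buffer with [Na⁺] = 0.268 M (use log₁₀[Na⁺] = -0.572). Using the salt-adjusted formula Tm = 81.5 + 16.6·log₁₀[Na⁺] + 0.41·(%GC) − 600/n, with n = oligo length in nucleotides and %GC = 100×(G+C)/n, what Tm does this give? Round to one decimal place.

73.6°C

Length n = 36. Base counts: G=8, A=10, C=8, T=10
G+C = 16, so %GC = 16/36 × 100 = 44.444%
Salt term: 16.6 × (-0.572) = -9.495
GC term: 0.41 × 44.444 = 18.222; length term: −600/36 = −16.667
Tm = 81.5 + (-9.495) + 18.222 − 16.667 = 73.56 → 73.6°C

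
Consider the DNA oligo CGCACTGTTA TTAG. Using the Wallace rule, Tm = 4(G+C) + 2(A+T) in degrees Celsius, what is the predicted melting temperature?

40°C

Scanning the sequence gives C=3, T=5, G=3, A=3.
So N_AT = 8 and N_GC = 6.
Tm = 2(8) + 4(6) = 16 + 24 = 40°C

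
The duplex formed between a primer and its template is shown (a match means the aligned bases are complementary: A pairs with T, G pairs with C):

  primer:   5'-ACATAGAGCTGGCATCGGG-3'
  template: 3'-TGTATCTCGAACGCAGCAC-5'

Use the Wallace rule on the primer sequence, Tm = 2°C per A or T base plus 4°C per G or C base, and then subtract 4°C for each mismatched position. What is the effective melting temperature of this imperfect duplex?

48°C

Primer base counts: A=5, T=3, G=7, C=4 → A+T=8, G+C=11
Perfect-match Tm = 2(8) + 4(11) = 16 + 44 = 60°C
Mismatches (positions where the bases are not complementary): 3 (at positions 11, 14, 18)
Effective Tm = 60 − 3×4 = 60 − 12 = 48°C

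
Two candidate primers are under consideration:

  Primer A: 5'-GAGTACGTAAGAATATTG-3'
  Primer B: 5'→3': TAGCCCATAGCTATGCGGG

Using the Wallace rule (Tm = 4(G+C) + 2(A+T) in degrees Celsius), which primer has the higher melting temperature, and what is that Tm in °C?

Primer B, 60°C

Primer A: A+T=12, G+C=6 → Tm = 2(12)+4(6) = 48°C
Primer B: A+T=8, G+C=11 → Tm = 2(8)+4(11) = 60°C
48°C vs 60°C → primer B is higher.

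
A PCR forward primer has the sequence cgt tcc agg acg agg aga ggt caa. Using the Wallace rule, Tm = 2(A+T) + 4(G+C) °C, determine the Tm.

Base counts: C=5, A=7, G=9, T=3
So N_AT = 10 and N_GC = 14.
Tm = 2×10 + 4×14 = 76°C

76°C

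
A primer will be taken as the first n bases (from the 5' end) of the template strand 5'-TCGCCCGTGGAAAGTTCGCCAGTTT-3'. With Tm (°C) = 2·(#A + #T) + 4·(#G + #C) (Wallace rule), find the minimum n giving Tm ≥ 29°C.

First 8 bases: TCGCCCGT → Tm = 28°C (< 29°C)
First 9 bases: TCGCCCGTG → Tm = 32°C (≥ 29°C)
Each additional base adds 2°C (A/T) or 4°C (G/C), so Tm is non-decreasing in n; n = 9 is the first length to reach 29°C.

n = 9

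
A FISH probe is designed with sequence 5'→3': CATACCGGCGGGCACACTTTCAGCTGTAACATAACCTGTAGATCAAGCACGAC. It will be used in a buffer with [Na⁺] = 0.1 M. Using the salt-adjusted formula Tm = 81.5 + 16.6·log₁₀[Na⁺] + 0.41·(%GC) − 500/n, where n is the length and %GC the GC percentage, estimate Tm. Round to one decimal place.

76.4°C

Length n = 53. G=11, A=16, T=10, C=16
G+C = 27, so %GC = 27/53 × 100 = 50.943%
Salt term: 16.6 × (-1) = -16.6
GC term: 0.41 × 50.943 = 20.887; length term: −500/53 = −9.434
Tm = 81.5 + (-16.6) + 20.887 − 9.434 = 76.353 → 76.4°C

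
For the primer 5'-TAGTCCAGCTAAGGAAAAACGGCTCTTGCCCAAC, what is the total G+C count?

17

Scanning the sequence gives A=11, T=6, C=10, G=7.
Total G or C: 7 + 10 = 17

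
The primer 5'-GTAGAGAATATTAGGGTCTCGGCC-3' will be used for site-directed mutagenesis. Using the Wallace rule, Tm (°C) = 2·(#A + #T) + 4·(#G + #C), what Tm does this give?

Counting bases: A=6, G=8, C=4, T=6
So N_AT = 12 and N_GC = 12.
Tm = 2(12) + 4(12) = 24 + 48 = 72°C

72°C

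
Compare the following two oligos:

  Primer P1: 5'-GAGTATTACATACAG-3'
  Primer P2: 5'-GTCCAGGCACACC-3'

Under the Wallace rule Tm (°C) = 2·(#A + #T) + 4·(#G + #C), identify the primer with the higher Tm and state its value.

Primer P1: A+T=10, G+C=5 → Tm = 2(10)+4(5) = 40°C
Primer P2: A+T=4, G+C=9 → Tm = 2(4)+4(9) = 44°C
40°C vs 44°C → primer P2 is higher.

Primer P2, 44°C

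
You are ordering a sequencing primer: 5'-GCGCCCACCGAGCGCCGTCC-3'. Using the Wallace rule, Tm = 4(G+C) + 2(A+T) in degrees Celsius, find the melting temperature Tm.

Counting bases: A=2, G=6, T=1, C=11
So N_AT = 3 and N_GC = 17.
Tm = 2(3) + 4(17) = 6 + 68 = 74°C

74°C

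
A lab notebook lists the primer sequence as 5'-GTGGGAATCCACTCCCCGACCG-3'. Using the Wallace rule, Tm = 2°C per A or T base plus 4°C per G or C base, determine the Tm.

74°C

C=9, A=4, T=3, G=6
A+T = 7, G+C = 15
Tm = 4·15 + 2·7 = 60 + 14 = 74°C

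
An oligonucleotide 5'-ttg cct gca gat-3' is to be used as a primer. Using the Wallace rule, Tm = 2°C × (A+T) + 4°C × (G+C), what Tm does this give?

Base counts: T=4, G=3, A=2, C=3
A+T = 6, G+C = 6
Tm = 2×6 + 4×6 = 36°C

36°C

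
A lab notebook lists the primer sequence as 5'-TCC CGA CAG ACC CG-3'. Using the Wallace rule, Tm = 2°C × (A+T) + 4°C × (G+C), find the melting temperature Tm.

Base counts: C=7, T=1, G=3, A=3
A+T = 4, G+C = 10
Tm = 2×4 + 4×10 = 48°C

48°C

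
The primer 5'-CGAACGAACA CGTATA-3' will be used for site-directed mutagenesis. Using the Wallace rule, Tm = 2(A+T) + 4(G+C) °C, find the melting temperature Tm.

Base counts: C=4, T=2, A=7, G=3
So N_AT = 9 and N_GC = 7.
Tm = 2(9) + 4(7) = 18 + 28 = 46°C

46°C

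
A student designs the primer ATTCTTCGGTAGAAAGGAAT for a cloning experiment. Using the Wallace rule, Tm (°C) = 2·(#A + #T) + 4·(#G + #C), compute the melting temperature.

54°C

Scanning the sequence gives A=7, T=6, G=5, C=2.
A+T = 13, G+C = 7
Tm = 2(13) + 4(7) = 26 + 28 = 54°C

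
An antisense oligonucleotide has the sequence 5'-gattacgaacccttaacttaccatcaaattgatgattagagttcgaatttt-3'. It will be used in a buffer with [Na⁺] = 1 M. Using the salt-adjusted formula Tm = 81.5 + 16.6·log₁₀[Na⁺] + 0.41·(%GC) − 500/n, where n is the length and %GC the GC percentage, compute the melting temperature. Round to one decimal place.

84.6°C

Length n = 51. A=17, C=9, G=7, T=18
G+C = 16, so %GC = 16/51 × 100 = 31.373%
Salt term: 16.6 × (0) = 0
GC term: 0.41 × 31.373 = 12.863; length term: −500/51 = −9.804
Tm = 81.5 + (0) + 12.863 − 9.804 = 84.559 → 84.6°C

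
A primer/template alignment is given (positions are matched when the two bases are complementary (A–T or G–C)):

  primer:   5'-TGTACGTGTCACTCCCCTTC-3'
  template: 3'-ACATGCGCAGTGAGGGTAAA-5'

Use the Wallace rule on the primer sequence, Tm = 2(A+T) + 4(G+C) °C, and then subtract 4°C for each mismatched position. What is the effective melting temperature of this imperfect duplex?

50°C

Primer base counts: A=2, T=7, G=3, C=8 → A+T=9, G+C=11
Perfect-match Tm = 2(9) + 4(11) = 18 + 44 = 62°C
Mismatches (positions where the bases are not complementary): 3 (at positions 7, 17, 20)
Effective Tm = 62 − 3×4 = 62 − 12 = 50°C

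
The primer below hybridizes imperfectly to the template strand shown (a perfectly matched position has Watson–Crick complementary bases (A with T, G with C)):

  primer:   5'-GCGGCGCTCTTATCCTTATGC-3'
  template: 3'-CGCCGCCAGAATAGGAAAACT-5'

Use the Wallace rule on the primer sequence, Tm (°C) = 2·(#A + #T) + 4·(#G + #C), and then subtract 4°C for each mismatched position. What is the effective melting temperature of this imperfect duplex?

Primer base counts: A=2, T=7, G=5, C=7 → A+T=9, G+C=12
Perfect-match Tm = 2(9) + 4(12) = 18 + 48 = 66°C
Mismatches (positions where the bases are not complementary): 3 (at positions 7, 18, 21)
Effective Tm = 66 − 3×4 = 66 − 12 = 54°C

54°C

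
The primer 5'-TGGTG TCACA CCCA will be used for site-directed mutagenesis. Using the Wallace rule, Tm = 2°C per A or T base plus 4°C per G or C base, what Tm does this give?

Scanning the sequence gives T=3, C=5, A=3, G=3.
A+T = 6, G+C = 8
Tm = 4·8 + 2·6 = 32 + 12 = 44°C

44°C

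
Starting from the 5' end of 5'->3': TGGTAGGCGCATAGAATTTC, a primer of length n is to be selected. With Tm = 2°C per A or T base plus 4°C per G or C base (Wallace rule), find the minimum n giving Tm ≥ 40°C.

First 12 bases: TGGTAGGCGCAT → Tm = 38°C (< 40°C)
First 13 bases: TGGTAGGCGCATA → Tm = 40°C (≥ 40°C)
Since every base adds ≥2°C, Tm only increases with n, so the threshold is first crossed at n = 13.

n = 13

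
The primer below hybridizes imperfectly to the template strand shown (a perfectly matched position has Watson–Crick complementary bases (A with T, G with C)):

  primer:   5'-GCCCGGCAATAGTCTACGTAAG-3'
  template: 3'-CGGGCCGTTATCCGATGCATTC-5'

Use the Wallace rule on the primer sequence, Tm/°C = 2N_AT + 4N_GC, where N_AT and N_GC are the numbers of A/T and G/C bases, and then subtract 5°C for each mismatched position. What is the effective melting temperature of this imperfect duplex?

63°C

Primer base counts: A=6, T=4, G=6, C=6 → A+T=10, G+C=12
Perfect-match Tm = 2(10) + 4(12) = 20 + 48 = 68°C
Mismatches (positions where the bases are not complementary): 1 (at position 13)
Effective Tm = 68 − 1×5 = 68 − 5 = 63°C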